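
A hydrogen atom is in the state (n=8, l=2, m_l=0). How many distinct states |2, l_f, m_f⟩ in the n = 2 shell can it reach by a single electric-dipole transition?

3

E1 requires Δl = ±1, so l_f ∈ {1, 3}; with 0 ≤ l_f ≤ n_f−1 = 1, the allowed l_f values are {1}.
For l_f = 1: m_f ∈ {m_i−1, m_i, m_i+1} ∩ [−1, 1] = {-1, 0, 1} → 3 states.
Total: 3.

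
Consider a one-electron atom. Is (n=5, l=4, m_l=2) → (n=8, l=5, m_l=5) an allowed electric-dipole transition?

forbidden

l: 4 → 5 (Δl = +1). Δl = ±1 satisfied.
Δm_l = 5 − (2) = +3. E1 requires Δm_l = 0, ±1: violated.
The transition is electric-dipole forbidden.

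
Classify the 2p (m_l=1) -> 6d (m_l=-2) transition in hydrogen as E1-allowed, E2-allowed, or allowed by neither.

neither

Δl = 2 − 1 = +1; l_i + l_f = 3.
Δm_l = -3.
E1 (Δl = ±1, |Δm_l| ≤ 1): not satisfied.
E2 (Δl = 0,±2, l_i+l_f ≥ 2, |Δm_l| ≤ 2): not satisfied.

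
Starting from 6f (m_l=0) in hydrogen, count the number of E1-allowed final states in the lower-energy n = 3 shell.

3

E1 requires Δl = ±1, so l_f ∈ {2, 4}; with 0 ≤ l_f ≤ n_f−1 = 2, the allowed l_f values are {2}.
For l_f = 2: m_f ∈ {m_i−1, m_i, m_i+1} ∩ [−2, 2] = {-1, 0, 1} → 3 states.
Total: 3.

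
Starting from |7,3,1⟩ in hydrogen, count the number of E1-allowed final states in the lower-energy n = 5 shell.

E1 requires Δl = ±1, so l_f ∈ {2, 4}; with 0 ≤ l_f ≤ n_f−1 = 4, the allowed l_f values are {2, 4}.
For l_f = 2: m_f ∈ {m_i−1, m_i, m_i+1} ∩ [−2, 2] = {0, 1, 2} → 3 states.
For l_f = 4: m_f ∈ {m_i−1, m_i, m_i+1} ∩ [−4, 4] = {0, 1, 2} → 3 states.
Total: 6.

6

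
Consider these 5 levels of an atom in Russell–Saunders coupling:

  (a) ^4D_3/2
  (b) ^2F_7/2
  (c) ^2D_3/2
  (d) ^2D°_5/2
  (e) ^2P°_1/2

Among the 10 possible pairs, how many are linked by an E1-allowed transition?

(a)–(b): forbidden (parity, ΔS, ΔJ).
(a)–(c): forbidden (parity, ΔS).
(a)–(d): forbidden (ΔS).
(a)–(e): forbidden (ΔS).
(b)–(c): forbidden (parity, ΔJ).
(b)–(d): allowed.
(b)–(e): forbidden (ΔL, ΔJ).
(c)–(d): allowed.
(c)–(e): allowed.
(d)–(e): forbidden (parity, ΔJ).
Allowed pairs: 3 of 10.

3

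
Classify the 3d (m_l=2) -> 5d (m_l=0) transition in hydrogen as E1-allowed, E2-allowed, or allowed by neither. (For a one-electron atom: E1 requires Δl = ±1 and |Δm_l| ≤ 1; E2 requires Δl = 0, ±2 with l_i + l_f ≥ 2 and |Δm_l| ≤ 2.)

E2

Δl = 2 − 2 = +0; l_i + l_f = 4.
Δm_l = -2.
E1 (Δl = ±1, |Δm_l| ≤ 1): not satisfied.
E2 (Δl = 0,±2, l_i+l_f ≥ 2, |Δm_l| ≤ 2): satisfied.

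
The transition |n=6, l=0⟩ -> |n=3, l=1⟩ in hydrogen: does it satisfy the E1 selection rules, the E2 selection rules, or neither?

Δl = 1 − 0 = +1; l_i + l_f = 1.
E1 (Δl = ±1): satisfied.
E2 (Δl = 0,±2, l_i+l_f ≥ 2): not satisfied.

E1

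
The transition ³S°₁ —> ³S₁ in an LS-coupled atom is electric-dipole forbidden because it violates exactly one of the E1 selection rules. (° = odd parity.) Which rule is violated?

Reading off the term symbols: S 1→1, L 0→0, J 1→1, parity odd→even.
Parity must change: odd → even — ok.
ΔS = 0: S: 1 → 1 — ok.
ΔL = 0, ±1 (not L=0↔0): L: 0 → 0, ΔL = +0 — fails.
ΔJ = 0, ±1 (not J=0↔0): J: 1 → 1, ΔJ = +0 — ok.

the L=0 ↔ L=0 exclusion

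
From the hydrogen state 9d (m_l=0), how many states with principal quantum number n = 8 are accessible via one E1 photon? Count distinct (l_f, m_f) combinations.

6

E1 requires Δl = ±1, so l_f ∈ {1, 3}; with 0 ≤ l_f ≤ n_f−1 = 7, the allowed l_f values are {1, 3}.
For l_f = 1: m_f ∈ {m_i−1, m_i, m_i+1} ∩ [−1, 1] = {-1, 0, 1} → 3 states.
For l_f = 3: m_f ∈ {m_i−1, m_i, m_i+1} ∩ [−3, 3] = {-1, 0, 1} → 3 states.
Total: 6.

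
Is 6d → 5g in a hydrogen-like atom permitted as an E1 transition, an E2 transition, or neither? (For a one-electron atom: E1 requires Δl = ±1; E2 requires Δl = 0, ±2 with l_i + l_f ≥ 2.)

E2

Δl = 4 − 2 = +2; l_i + l_f = 6.
E1 (Δl = ±1): not satisfied.
E2 (Δl = 0,±2, l_i+l_f ≥ 2): satisfied.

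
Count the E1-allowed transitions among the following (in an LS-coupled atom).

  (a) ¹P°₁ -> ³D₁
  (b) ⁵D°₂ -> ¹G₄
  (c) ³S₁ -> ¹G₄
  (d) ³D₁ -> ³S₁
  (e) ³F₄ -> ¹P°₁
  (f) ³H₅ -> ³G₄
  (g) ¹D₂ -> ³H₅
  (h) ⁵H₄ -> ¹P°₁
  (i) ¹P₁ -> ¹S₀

(a) forbidden (ΔS fails)
(b) forbidden (ΔS, ΔL, ΔJ fail)
(c) forbidden (parity, ΔS, ΔL, ΔJ fail)
(d) forbidden (parity, ΔL fail)
(e) forbidden (ΔS, ΔL, ΔJ fail)
(f) forbidden (parity fails)
(g) forbidden (parity, ΔS, ΔL, ΔJ fail)
(h) forbidden (ΔS, ΔL, ΔJ fail)
(i) forbidden (parity fails)
Total allowed: 0 of 9.

0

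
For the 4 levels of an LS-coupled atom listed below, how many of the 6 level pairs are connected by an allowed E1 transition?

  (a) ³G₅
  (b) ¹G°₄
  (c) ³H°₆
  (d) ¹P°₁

1

(a)–(b): forbidden (ΔS).
(a)–(c): allowed.
(a)–(d): forbidden (ΔS, ΔL, ΔJ).
(b)–(c): forbidden (parity, ΔS, ΔJ).
(b)–(d): forbidden (parity, ΔL, ΔJ).
(c)–(d): forbidden (parity, ΔS, ΔL, ΔJ).
Allowed pairs: 1 of 6.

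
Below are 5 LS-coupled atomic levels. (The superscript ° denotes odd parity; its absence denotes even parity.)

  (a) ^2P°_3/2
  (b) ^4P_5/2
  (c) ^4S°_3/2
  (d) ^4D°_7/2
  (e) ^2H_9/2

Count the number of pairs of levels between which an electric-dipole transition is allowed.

2

(a)–(b): forbidden (ΔS).
(a)–(c): forbidden (parity, ΔS).
(a)–(d): forbidden (parity, ΔS, ΔJ).
(a)–(e): forbidden (ΔL, ΔJ).
(b)–(c): allowed.
(b)–(d): allowed.
(b)–(e): forbidden (parity, ΔS, ΔL, ΔJ).
(c)–(d): forbidden (parity, ΔL, ΔJ).
(c)–(e): forbidden (ΔS, ΔL, ΔJ).
(d)–(e): forbidden (ΔS, ΔL).
Allowed pairs: 2 of 10.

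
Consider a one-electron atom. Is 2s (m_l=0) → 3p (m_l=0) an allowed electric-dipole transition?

allowed

Initial l = 0, final l = 1, so Δl = +1. E1 requires Δl = ±1: satisfied.
Δm_l = 0 − (0) = +0. E1 requires Δm_l = 0, ±1: satisfied.
All E1 selection rules are satisfied.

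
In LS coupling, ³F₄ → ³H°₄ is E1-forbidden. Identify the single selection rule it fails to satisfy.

Parity must change: even → odd — satisfied.
ΔS = 0: S: 1 → 1 — satisfied.
ΔL = 0, ±1 (not L=0↔0): L: 3 → 5, ΔL = +2 — violated.
ΔJ = 0, ±1 (not J=0↔0): J: 4 → 4, ΔJ = +0 — satisfied.

the ΔL = 0, ±1 rule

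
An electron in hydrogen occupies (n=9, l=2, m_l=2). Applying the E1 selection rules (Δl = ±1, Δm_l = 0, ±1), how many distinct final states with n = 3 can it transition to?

1

E1 requires Δl = ±1, so l_f ∈ {1, 3}; with 0 ≤ l_f ≤ n_f−1 = 2, the allowed l_f values are {1}.
For l_f = 1: m_f ∈ {m_i−1, m_i, m_i+1} ∩ [−1, 1] = {1} → 1 state.
Total: 1.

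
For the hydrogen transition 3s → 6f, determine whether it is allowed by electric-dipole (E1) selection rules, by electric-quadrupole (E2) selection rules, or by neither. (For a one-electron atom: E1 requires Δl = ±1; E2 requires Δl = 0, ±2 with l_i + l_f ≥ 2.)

Δl = 3 − 0 = +3; l_i + l_f = 3.
E1 (Δl = ±1): not satisfied.
E2 (Δl = 0,±2, l_i+l_f ≥ 2): not satisfied.

neither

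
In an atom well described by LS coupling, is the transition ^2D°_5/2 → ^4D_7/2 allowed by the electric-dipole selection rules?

Reading off the term symbols: S 1/2→3/2, L 2→2, J 5/2→7/2, parity odd→even.
Parity must change: odd → even — passes.
ΔS = 0: S: 1/2 → 3/2 — fails.
ΔL = 0, ±1 (not L=0↔0): L: 2 → 2, ΔL = +0 — passes.
ΔJ = 0, ±1 (not J=0↔0): J: 5/2 → 7/2, ΔJ = +1 — passes.
Rule(s) violated: ΔS.

forbidden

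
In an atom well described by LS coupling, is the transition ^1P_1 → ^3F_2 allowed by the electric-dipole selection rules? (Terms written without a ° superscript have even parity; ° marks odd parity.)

Parity must change: even → even — ✗.
ΔS = 0: S: 0 → 1 — ✗.
ΔL = 0, ±1 (not L=0↔0): L: 1 → 3, ΔL = +2 — ✗.
ΔJ = 0, ±1 (not J=0↔0): J: 1 → 2, ΔJ = +1 — ✓.
Rule(s) violated: parity, ΔS, ΔL.

forbidden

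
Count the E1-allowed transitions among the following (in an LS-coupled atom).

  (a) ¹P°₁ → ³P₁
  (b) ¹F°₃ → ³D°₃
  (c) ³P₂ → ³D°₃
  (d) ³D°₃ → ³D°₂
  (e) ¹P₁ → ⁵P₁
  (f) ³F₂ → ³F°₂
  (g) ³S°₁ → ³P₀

3

(a) forbidden (ΔS fails)
(b) forbidden (parity, ΔS fail)
(c) allowed
(d) forbidden (parity fails)
(e) forbidden (parity, ΔS fail)
(f) allowed
(g) allowed
Total allowed: 3 of 7.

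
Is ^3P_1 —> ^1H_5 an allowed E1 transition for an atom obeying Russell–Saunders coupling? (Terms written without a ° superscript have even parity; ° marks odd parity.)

ΔJ = 0, ±1 (not J=0↔0): J: 1 → 5, ΔJ = +4 — violated.
Parity must change: even → even — violated.
ΔS = 0: S: 1 → 0 — violated.
ΔL = 0, ±1 (not L=0↔0): L: 1 → 5, ΔL = +4 — violated.
Rule(s) violated: parity, ΔS, ΔL, ΔJ.

forbidden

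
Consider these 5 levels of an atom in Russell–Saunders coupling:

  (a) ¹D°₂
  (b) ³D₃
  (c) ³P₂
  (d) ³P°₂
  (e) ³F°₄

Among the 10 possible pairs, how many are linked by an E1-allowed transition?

3

(a)–(b): forbidden (ΔS).
(a)–(c): forbidden (ΔS).
(a)–(d): forbidden (parity, ΔS).
(a)–(e): forbidden (parity, ΔS, ΔJ).
(b)–(c): forbidden (parity).
(b)–(d): allowed.
(b)–(e): allowed.
(c)–(d): allowed.
(c)–(e): forbidden (ΔL, ΔJ).
(d)–(e): forbidden (parity, ΔL, ΔJ).
Allowed pairs: 3 of 10.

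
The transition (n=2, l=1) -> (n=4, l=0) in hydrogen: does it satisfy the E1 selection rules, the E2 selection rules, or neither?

E1

Δl = 0 − 1 = -1; l_i + l_f = 1.
E1 (Δl = ±1): satisfied.
E2 (Δl = 0,±2, l_i+l_f ≥ 2): not satisfied.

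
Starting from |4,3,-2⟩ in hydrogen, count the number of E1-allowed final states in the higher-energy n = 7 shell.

5

E1 requires Δl = ±1, so l_f ∈ {2, 4}; with 0 ≤ l_f ≤ n_f−1 = 6, the allowed l_f values are {2, 4}.
For l_f = 2: m_f ∈ {m_i−1, m_i, m_i+1} ∩ [−2, 2] = {-2, -1} → 2 states.
For l_f = 4: m_f ∈ {m_i−1, m_i, m_i+1} ∩ [−4, 4] = {-3, -2, -1} → 3 states.
Total: 5.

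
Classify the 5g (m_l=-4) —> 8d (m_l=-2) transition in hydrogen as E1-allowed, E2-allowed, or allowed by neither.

E2

Δl = 2 − 4 = -2; l_i + l_f = 6.
Δm_l = +2.
E1 (Δl = ±1, |Δm_l| ≤ 1): not satisfied.
E2 (Δl = 0,±2, l_i+l_f ≥ 2, |Δm_l| ≤ 2): satisfied.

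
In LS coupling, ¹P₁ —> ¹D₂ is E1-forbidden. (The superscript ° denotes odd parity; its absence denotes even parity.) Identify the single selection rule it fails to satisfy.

Reading off the term symbols: S 0→0, L 1→2, J 1→2, parity even→even.
ΔS = 0: S: 0 → 0 — satisfied.
ΔL = 0, ±1 (not L=0↔0): L: 1 → 2, ΔL = +1 — satisfied.
ΔJ = 0, ±1 (not J=0↔0): J: 1 → 2, ΔJ = +1 — satisfied.
Parity must change: even → even — violated.

parity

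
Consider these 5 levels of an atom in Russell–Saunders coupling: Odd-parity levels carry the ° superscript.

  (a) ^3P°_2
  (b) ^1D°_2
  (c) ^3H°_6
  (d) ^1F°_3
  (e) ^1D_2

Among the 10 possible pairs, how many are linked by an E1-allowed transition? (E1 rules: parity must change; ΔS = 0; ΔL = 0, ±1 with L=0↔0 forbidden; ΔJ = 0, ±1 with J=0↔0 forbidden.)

(a)–(b): forbidden (parity, ΔS).
(a)–(c): forbidden (parity, ΔL, ΔJ).
(a)–(d): forbidden (parity, ΔS, ΔL).
(a)–(e): forbidden (ΔS).
(b)–(c): forbidden (parity, ΔS, ΔL, ΔJ).
(b)–(d): forbidden (parity).
(b)–(e): allowed.
(c)–(d): forbidden (parity, ΔS, ΔL, ΔJ).
(c)–(e): forbidden (ΔS, ΔL, ΔJ).
(d)–(e): allowed.
Allowed pairs: 2 of 10.

2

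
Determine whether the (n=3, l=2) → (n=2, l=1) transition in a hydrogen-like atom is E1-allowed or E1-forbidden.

allowed

l: 2 → 1 (Δl = -1). Δl = ±1 ✓.
All E1 selection rules are satisfied.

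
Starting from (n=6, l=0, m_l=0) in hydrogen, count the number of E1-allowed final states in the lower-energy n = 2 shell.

E1 requires Δl = ±1, so l_f ∈ {-1, 1}; with 0 ≤ l_f ≤ n_f−1 = 1, the allowed l_f values are {1}.
For l_f = 1: m_f ∈ {m_i−1, m_i, m_i+1} ∩ [−1, 1] = {-1, 0, 1} → 3 states.
Total: 3.

3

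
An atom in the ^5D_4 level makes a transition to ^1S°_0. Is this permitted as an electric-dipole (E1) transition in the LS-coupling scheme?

Reading off the term symbols: S 2→0, L 2→0, J 4→0, parity even→odd.
Parity must change: even → odd — ✓.
ΔJ = 0, ±1 (not J=0↔0): J: 4 → 0, ΔJ = -4 — ✗.
ΔS = 0: S: 2 → 0 — ✗.
ΔL = 0, ±1 (not L=0↔0): L: 2 → 0, ΔL = -2 — ✗.
Rule(s) violated: ΔS, ΔL, ΔJ.

forbidden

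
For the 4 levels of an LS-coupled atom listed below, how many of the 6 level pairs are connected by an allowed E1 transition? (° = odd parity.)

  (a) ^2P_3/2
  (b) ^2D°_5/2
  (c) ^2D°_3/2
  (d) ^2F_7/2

(a)–(b): allowed.
(a)–(c): allowed.
(a)–(d): forbidden (parity, ΔL, ΔJ).
(b)–(c): forbidden (parity).
(b)–(d): allowed.
(c)–(d): forbidden (ΔJ).
Allowed pairs: 3 of 6.

3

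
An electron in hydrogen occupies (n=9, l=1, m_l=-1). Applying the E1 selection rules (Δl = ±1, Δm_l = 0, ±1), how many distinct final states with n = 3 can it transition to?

4

E1 requires Δl = ±1, so l_f ∈ {0, 2}; with 0 ≤ l_f ≤ n_f−1 = 2, the allowed l_f values are {0, 2}.
For l_f = 0: m_f ∈ {m_i−1, m_i, m_i+1} ∩ [−0, 0] = {0} → 1 state.
For l_f = 2: m_f ∈ {m_i−1, m_i, m_i+1} ∩ [−2, 2] = {-2, -1, 0} → 3 states.
Total: 4.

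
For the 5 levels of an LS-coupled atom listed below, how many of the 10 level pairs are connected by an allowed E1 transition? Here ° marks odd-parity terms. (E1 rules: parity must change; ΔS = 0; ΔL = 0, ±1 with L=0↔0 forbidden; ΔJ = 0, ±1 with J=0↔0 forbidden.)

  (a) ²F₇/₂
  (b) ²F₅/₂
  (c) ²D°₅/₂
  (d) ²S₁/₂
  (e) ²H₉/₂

(a)–(b): forbidden (parity).
(a)–(c): allowed.
(a)–(d): forbidden (parity, ΔL, ΔJ).
(a)–(e): forbidden (parity, ΔL).
(b)–(c): allowed.
(b)–(d): forbidden (parity, ΔL, ΔJ).
(b)–(e): forbidden (parity, ΔL, ΔJ).
(c)–(d): forbidden (ΔL, ΔJ).
(c)–(e): forbidden (ΔL, ΔJ).
(d)–(e): forbidden (parity, ΔL, ΔJ).
Allowed pairs: 2 of 10.

2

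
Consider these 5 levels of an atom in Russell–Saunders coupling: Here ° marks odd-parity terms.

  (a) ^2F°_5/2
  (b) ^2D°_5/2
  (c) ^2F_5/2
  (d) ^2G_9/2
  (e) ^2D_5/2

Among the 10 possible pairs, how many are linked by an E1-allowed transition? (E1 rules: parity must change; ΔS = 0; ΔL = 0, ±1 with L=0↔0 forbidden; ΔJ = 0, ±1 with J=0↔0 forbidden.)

(a)–(b): forbidden (parity).
(a)–(c): allowed.
(a)–(d): forbidden (ΔJ).
(a)–(e): allowed.
(b)–(c): allowed.
(b)–(d): forbidden (ΔL, ΔJ).
(b)–(e): allowed.
(c)–(d): forbidden (parity, ΔJ).
(c)–(e): forbidden (parity).
(d)–(e): forbidden (parity, ΔL, ΔJ).
Allowed pairs: 4 of 10.

4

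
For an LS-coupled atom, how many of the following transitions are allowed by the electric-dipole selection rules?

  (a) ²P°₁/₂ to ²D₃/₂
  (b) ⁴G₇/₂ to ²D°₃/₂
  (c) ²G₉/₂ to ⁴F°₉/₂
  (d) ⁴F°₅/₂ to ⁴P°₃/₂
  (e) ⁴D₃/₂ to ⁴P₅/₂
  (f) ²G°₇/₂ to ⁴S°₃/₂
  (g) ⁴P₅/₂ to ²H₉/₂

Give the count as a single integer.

1

(a) allowed
(b) forbidden (ΔS, ΔL, ΔJ fail)
(c) forbidden (ΔS fails)
(d) forbidden (parity, ΔL fail)
(e) forbidden (parity fails)
(f) forbidden (parity, ΔS, ΔL, ΔJ fail)
(g) forbidden (parity, ΔS, ΔL, ΔJ fail)
Total allowed: 1 of 7.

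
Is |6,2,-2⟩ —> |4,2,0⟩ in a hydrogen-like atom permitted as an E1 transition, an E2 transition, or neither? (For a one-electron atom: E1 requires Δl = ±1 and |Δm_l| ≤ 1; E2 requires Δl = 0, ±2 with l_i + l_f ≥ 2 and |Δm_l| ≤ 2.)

Δl = 2 − 2 = +0; l_i + l_f = 4.
Δm_l = +2.
E1 (Δl = ±1, |Δm_l| ≤ 1): not satisfied.
E2 (Δl = 0,±2, l_i+l_f ≥ 2, |Δm_l| ≤ 2): satisfied.

E2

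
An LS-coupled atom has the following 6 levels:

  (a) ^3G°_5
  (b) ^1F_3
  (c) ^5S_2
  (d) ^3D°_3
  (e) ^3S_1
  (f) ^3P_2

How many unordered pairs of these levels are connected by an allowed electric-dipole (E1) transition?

1

(a)–(b): forbidden (ΔS, ΔJ).
(a)–(c): forbidden (ΔS, ΔL, ΔJ).
(a)–(d): forbidden (parity, ΔL, ΔJ).
(a)–(e): forbidden (ΔL, ΔJ).
(a)–(f): forbidden (ΔL, ΔJ).
(b)–(c): forbidden (parity, ΔS, ΔL).
(b)–(d): forbidden (ΔS).
(b)–(e): forbidden (parity, ΔS, ΔL, ΔJ).
(b)–(f): forbidden (parity, ΔS, ΔL).
(c)–(d): forbidden (ΔS, ΔL).
(c)–(e): forbidden (parity, ΔS, ΔL).
(c)–(f): forbidden (parity, ΔS).
(d)–(e): forbidden (ΔL, ΔJ).
(d)–(f): allowed.
(e)–(f): forbidden (parity).
Allowed pairs: 1 of 15.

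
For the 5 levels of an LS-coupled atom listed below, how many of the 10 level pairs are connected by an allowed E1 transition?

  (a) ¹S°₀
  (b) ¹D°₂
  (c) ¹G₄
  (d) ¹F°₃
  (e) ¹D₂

(a)–(b): forbidden (parity, ΔL, ΔJ).
(a)–(c): forbidden (ΔL, ΔJ).
(a)–(d): forbidden (parity, ΔL, ΔJ).
(a)–(e): forbidden (ΔL, ΔJ).
(b)–(c): forbidden (ΔL, ΔJ).
(b)–(d): forbidden (parity).
(b)–(e): allowed.
(c)–(d): allowed.
(c)–(e): forbidden (parity, ΔL, ΔJ).
(d)–(e): allowed.
Allowed pairs: 3 of 10.

3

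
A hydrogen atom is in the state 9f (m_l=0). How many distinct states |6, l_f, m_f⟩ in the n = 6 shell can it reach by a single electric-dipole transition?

6

E1 requires Δl = ±1, so l_f ∈ {2, 4}; with 0 ≤ l_f ≤ n_f−1 = 5, the allowed l_f values are {2, 4}.
For l_f = 2: m_f ∈ {m_i−1, m_i, m_i+1} ∩ [−2, 2] = {-1, 0, 1} → 3 states.
For l_f = 4: m_f ∈ {m_i−1, m_i, m_i+1} ∩ [−4, 4] = {-1, 0, 1} → 3 states.
Total: 6.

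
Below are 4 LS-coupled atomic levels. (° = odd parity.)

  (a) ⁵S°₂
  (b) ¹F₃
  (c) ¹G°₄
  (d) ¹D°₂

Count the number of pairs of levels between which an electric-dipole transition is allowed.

2

(a)–(b): forbidden (ΔS, ΔL).
(a)–(c): forbidden (parity, ΔS, ΔL, ΔJ).
(a)–(d): forbidden (parity, ΔS, ΔL).
(b)–(c): allowed.
(b)–(d): allowed.
(c)–(d): forbidden (parity, ΔL, ΔJ).
Allowed pairs: 2 of 6.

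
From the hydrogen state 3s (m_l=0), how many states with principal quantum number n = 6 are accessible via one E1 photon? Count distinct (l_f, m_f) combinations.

E1 requires Δl = ±1, so l_f ∈ {-1, 1}; with 0 ≤ l_f ≤ n_f−1 = 5, the allowed l_f values are {1}.
For l_f = 1: m_f ∈ {m_i−1, m_i, m_i+1} ∩ [−1, 1] = {-1, 0, 1} → 3 states.
Total: 3.

3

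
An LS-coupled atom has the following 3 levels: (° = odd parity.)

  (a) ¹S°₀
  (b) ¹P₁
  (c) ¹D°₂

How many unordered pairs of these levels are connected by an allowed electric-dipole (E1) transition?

2

(a)–(b): allowed.
(a)–(c): forbidden (parity, ΔL, ΔJ).
(b)–(c): allowed.
Allowed pairs: 2 of 3.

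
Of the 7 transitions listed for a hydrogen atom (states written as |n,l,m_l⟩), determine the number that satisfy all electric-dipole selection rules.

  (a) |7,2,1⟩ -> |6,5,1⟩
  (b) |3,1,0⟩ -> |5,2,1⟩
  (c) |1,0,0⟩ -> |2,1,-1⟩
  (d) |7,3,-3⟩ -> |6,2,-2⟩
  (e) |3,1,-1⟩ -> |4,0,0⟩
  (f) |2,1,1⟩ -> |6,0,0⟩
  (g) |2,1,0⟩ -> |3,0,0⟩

6

(a) forbidden — Δl = +3 (E1 requires Δl = ±1)
(b) allowed
(c) allowed
(d) allowed
(e) allowed
(f) allowed
(g) allowed
Total allowed: 6 of 7.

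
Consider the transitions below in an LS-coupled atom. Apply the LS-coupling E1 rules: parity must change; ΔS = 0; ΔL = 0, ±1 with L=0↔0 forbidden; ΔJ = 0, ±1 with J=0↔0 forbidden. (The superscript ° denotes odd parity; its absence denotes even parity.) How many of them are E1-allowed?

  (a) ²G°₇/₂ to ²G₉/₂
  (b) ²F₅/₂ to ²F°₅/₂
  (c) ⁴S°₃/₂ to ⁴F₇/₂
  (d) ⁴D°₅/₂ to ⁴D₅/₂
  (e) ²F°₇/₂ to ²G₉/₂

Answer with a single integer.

4

(a) allowed
(b) allowed
(c) forbidden (ΔL, ΔJ fail)
(d) allowed
(e) allowed
Total allowed: 4 of 5.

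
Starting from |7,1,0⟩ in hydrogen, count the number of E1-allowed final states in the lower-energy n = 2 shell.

1

E1 requires Δl = ±1, so l_f ∈ {0, 2}; with 0 ≤ l_f ≤ n_f−1 = 1, the allowed l_f values are {0}.
For l_f = 0: m_f ∈ {m_i−1, m_i, m_i+1} ∩ [−0, 0] = {0} → 1 state.
Total: 1.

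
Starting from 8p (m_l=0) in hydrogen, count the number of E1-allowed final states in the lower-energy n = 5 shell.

4

E1 requires Δl = ±1, so l_f ∈ {0, 2}; with 0 ≤ l_f ≤ n_f−1 = 4, the allowed l_f values are {0, 2}.
For l_f = 0: m_f ∈ {m_i−1, m_i, m_i+1} ∩ [−0, 0] = {0} → 1 state.
For l_f = 2: m_f ∈ {m_i−1, m_i, m_i+1} ∩ [−2, 2] = {-1, 0, 1} → 3 states.
Total: 4.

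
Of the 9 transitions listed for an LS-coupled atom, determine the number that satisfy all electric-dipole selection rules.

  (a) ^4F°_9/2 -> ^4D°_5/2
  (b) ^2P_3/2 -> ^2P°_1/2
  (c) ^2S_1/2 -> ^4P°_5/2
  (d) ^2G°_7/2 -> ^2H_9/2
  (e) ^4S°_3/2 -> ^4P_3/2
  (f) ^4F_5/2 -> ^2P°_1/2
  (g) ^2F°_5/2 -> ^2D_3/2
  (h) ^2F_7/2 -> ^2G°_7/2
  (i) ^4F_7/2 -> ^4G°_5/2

6

(a) forbidden (parity, ΔJ fail)
(b) allowed
(c) forbidden (ΔS, ΔJ fail)
(d) allowed
(e) allowed
(f) forbidden (ΔS, ΔL, ΔJ fail)
(g) allowed
(h) allowed
(i) allowed
Total allowed: 6 of 9.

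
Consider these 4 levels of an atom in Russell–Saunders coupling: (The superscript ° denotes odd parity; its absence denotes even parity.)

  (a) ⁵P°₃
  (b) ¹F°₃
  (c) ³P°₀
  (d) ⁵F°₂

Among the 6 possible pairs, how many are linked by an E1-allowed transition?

0

(a)–(b): forbidden (parity, ΔS, ΔL).
(a)–(c): forbidden (parity, ΔS, ΔJ).
(a)–(d): forbidden (parity, ΔL).
(b)–(c): forbidden (parity, ΔS, ΔL, ΔJ).
(b)–(d): forbidden (parity, ΔS).
(c)–(d): forbidden (parity, ΔS, ΔL, ΔJ).
Allowed pairs: 0 of 6.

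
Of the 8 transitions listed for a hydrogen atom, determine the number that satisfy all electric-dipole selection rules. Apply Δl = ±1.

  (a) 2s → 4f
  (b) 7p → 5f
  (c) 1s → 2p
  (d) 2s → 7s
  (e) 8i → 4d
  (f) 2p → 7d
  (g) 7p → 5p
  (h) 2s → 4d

2

(a) forbidden — Δl = +3 (E1 requires Δl = ±1)
(b) forbidden — Δl = +2 (E1 requires Δl = ±1)
(c) allowed
(d) forbidden — Δl = +0 (E1 requires Δl = ±1)
(e) forbidden — Δl = -4 (E1 requires Δl = ±1)
(f) allowed
(g) forbidden — Δl = +0 (E1 requires Δl = ±1)
(h) forbidden — Δl = +2 (E1 requires Δl = ±1)
Total allowed: 2 of 8.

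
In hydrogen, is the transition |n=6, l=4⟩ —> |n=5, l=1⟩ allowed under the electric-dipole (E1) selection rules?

forbidden

l: 4 → 1 (Δl = -3). Δl = ±1 fails.
The transition is electric-dipole forbidden.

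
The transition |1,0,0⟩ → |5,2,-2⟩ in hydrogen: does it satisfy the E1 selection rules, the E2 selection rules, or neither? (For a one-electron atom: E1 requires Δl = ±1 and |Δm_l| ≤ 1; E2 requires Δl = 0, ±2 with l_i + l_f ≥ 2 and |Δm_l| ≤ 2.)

Δl = 2 − 0 = +2; l_i + l_f = 2.
Δm_l = -2.
E1 (Δl = ±1, |Δm_l| ≤ 1): not satisfied.
E2 (Δl = 0,±2, l_i+l_f ≥ 2, |Δm_l| ≤ 2): satisfied.

E2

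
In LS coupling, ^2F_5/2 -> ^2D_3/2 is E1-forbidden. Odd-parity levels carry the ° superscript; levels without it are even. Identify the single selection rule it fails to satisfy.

parity

Initial level: S=1/2, L=3, J=5/2, parity even. Final level: S=1/2, L=2, J=3/2, parity even.
Parity must change: even → even — ✗.
ΔS = 0: S: 1/2 → 1/2 — ✓.
ΔL = 0, ±1 (not L=0↔0): L: 3 → 2, ΔL = -1 — ✓.
ΔJ = 0, ±1 (not J=0↔0): J: 5/2 → 3/2, ΔJ = -1 — ✓.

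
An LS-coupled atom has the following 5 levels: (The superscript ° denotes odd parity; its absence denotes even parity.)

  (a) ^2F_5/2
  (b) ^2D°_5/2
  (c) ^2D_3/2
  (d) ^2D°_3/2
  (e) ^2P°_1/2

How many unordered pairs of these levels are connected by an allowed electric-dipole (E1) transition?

5

(a)–(b): allowed.
(a)–(c): forbidden (parity).
(a)–(d): allowed.
(a)–(e): forbidden (ΔL, ΔJ).
(b)–(c): allowed.
(b)–(d): forbidden (parity).
(b)–(e): forbidden (parity, ΔJ).
(c)–(d): allowed.
(c)–(e): allowed.
(d)–(e): forbidden (parity).
Allowed pairs: 5 of 10.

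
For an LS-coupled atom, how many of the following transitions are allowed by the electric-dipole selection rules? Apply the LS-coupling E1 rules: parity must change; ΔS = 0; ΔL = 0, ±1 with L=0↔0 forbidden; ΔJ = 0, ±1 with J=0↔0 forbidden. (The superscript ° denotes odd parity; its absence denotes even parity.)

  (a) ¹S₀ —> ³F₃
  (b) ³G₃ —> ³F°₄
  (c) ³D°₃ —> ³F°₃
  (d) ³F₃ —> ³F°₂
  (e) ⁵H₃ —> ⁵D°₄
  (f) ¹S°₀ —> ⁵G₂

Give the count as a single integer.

2

(a) forbidden (parity, ΔS, ΔL, ΔJ fail)
(b) allowed
(c) forbidden (parity fails)
(d) allowed
(e) forbidden (ΔL fails)
(f) forbidden (ΔS, ΔL, ΔJ fail)
Total allowed: 2 of 6.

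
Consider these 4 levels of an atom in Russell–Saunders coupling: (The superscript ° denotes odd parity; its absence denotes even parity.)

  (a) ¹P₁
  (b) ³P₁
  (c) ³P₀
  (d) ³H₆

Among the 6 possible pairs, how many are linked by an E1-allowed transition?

0

(a)–(b): forbidden (parity, ΔS).
(a)–(c): forbidden (parity, ΔS).
(a)–(d): forbidden (parity, ΔS, ΔL, ΔJ).
(b)–(c): forbidden (parity).
(b)–(d): forbidden (parity, ΔL, ΔJ).
(c)–(d): forbidden (parity, ΔL, ΔJ).
Allowed pairs: 0 of 6.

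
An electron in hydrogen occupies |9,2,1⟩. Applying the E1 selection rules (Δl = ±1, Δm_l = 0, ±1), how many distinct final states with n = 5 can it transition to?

5

E1 requires Δl = ±1, so l_f ∈ {1, 3}; with 0 ≤ l_f ≤ n_f−1 = 4, the allowed l_f values are {1, 3}.
For l_f = 1: m_f ∈ {m_i−1, m_i, m_i+1} ∩ [−1, 1] = {0, 1} → 2 states.
For l_f = 3: m_f ∈ {m_i−1, m_i, m_i+1} ∩ [−3, 3] = {0, 1, 2} → 3 states.
Total: 5.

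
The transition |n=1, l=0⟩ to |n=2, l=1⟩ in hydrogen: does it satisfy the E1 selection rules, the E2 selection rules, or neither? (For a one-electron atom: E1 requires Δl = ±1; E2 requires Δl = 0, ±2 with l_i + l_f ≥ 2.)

Δl = 1 − 0 = +1; l_i + l_f = 1.
E1 (Δl = ±1): satisfied.
E2 (Δl = 0,±2, l_i+l_f ≥ 2): not satisfied.

E1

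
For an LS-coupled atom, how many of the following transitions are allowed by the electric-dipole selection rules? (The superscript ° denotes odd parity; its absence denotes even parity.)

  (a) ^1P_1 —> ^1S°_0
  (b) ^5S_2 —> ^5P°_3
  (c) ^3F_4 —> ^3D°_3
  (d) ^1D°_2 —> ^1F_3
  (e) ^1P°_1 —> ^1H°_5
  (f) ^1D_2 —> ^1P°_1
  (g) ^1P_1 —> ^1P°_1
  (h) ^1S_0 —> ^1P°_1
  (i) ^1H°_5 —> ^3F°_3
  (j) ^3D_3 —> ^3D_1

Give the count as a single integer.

(a) allowed
(b) allowed
(c) allowed
(d) allowed
(e) forbidden (parity, ΔL, ΔJ fail)
(f) allowed
(g) allowed
(h) allowed
(i) forbidden (parity, ΔS, ΔL, ΔJ fail)
(j) forbidden (parity, ΔJ fail)
Total allowed: 7 of 10.

7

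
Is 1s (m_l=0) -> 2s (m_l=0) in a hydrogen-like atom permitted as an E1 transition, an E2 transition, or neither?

Δl = 0 − 0 = +0; l_i + l_f = 0.
Δm_l = +0.
E1 (Δl = ±1, |Δm_l| ≤ 1): not satisfied.
E2 (Δl = 0,±2, l_i+l_f ≥ 2, |Δm_l| ≤ 2): not satisfied.

neither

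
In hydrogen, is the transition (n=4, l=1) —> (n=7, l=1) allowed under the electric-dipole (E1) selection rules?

Initial l = 1, final l = 1, so Δl = +0. E1 requires Δl = ±1: fails.
The transition is electric-dipole forbidden.

forbidden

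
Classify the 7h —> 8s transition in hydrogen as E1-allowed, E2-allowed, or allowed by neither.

neither

Δl = 0 − 5 = -5; l_i + l_f = 5.
E1 (Δl = ±1): not satisfied.
E2 (Δl = 0,±2, l_i+l_f ≥ 2): not satisfied.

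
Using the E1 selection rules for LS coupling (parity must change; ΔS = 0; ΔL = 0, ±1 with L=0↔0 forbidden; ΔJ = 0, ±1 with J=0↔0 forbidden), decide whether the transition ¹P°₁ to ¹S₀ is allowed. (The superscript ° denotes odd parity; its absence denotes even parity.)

Reading off the term symbols: S 0→0, L 1→0, J 1→0, parity odd→even.
Parity must change: odd → even — ✓.
ΔS = 0: S: 0 → 0 — ✓.
ΔL = 0, ±1 (not L=0↔0): L: 1 → 0, ΔL = -1 — ✓.
ΔJ = 0, ±1 (not J=0↔0): J: 1 → 0, ΔJ = -1 — ✓.
All four E1 rules are satisfied.

allowed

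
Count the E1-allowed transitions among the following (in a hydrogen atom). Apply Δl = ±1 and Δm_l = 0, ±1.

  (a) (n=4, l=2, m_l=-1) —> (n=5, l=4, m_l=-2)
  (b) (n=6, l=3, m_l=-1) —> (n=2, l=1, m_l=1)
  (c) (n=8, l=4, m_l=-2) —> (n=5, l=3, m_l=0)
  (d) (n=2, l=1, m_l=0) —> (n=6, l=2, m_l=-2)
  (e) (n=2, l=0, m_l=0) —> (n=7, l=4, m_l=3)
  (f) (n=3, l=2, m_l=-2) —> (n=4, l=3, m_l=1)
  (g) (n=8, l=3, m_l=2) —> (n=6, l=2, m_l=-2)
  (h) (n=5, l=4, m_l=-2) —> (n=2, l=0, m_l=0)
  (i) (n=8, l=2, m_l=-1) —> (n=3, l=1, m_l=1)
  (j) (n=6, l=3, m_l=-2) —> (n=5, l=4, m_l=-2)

1

(a) forbidden — Δl = +2 (E1 requires Δl = ±1)
(b) forbidden — Δl = -2 (E1 requires Δl = ±1); Δm_l = +2 (E1 requires Δm_l = 0, ±1)
(c) forbidden — Δm_l = +2 (E1 requires Δm_l = 0, ±1)
(d) forbidden — Δm_l = -2 (E1 requires Δm_l = 0, ±1)
(e) forbidden — Δl = +4 (E1 requires Δl = ±1); Δm_l = +3 (E1 requires Δm_l = 0, ±1)
(f) forbidden — Δm_l = +3 (E1 requires Δm_l = 0, ±1)
(g) forbidden — Δm_l = -4 (E1 requires Δm_l = 0, ±1)
(h) forbidden — Δl = -4 (E1 requires Δl = ±1); Δm_l = +2 (E1 requires Δm_l = 0, ±1)
(i) forbidden — Δm_l = +2 (E1 requires Δm_l = 0, ±1)
(j) allowed
Total allowed: 1 of 10.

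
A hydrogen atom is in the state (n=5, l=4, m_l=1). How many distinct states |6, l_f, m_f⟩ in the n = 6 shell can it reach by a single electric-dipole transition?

E1 requires Δl = ±1, so l_f ∈ {3, 5}; with 0 ≤ l_f ≤ n_f−1 = 5, the allowed l_f values are {3, 5}.
For l_f = 3: m_f ∈ {m_i−1, m_i, m_i+1} ∩ [−3, 3] = {0, 1, 2} → 3 states.
For l_f = 5: m_f ∈ {m_i−1, m_i, m_i+1} ∩ [−5, 5] = {0, 1, 2} → 3 states.
Total: 6.

6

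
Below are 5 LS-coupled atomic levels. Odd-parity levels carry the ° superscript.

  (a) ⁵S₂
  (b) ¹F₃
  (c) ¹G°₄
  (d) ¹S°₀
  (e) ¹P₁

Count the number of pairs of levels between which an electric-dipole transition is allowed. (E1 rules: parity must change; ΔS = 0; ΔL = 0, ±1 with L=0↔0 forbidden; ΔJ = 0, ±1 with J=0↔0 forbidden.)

2

(a)–(b): forbidden (parity, ΔS, ΔL).
(a)–(c): forbidden (ΔS, ΔL, ΔJ).
(a)–(d): forbidden (ΔS, ΔL, ΔJ).
(a)–(e): forbidden (parity, ΔS).
(b)–(c): allowed.
(b)–(d): forbidden (ΔL, ΔJ).
(b)–(e): forbidden (parity, ΔL, ΔJ).
(c)–(d): forbidden (parity, ΔL, ΔJ).
(c)–(e): forbidden (ΔL, ΔJ).
(d)–(e): allowed.
Allowed pairs: 2 of 10.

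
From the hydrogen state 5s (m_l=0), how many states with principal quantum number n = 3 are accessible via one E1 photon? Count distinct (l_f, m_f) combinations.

E1 requires Δl = ±1, so l_f ∈ {-1, 1}; with 0 ≤ l_f ≤ n_f−1 = 2, the allowed l_f values are {1}.
For l_f = 1: m_f ∈ {m_i−1, m_i, m_i+1} ∩ [−1, 1] = {-1, 0, 1} → 3 states.
Total: 3.

3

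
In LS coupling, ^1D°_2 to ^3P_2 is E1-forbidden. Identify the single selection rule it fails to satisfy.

the ΔS = 0 rule

Initial level: S=0, L=2, J=2, parity odd. Final level: S=1, L=1, J=2, parity even.
Parity must change: odd → even — satisfied.
ΔJ = 0, ±1 (not J=0↔0): J: 2 → 2, ΔJ = +0 — satisfied.
ΔL = 0, ±1 (not L=0↔0): L: 2 → 1, ΔL = -1 — satisfied.
ΔS = 0: S: 0 → 1 — violated.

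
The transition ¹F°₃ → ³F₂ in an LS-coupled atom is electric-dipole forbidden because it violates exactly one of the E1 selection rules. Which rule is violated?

the ΔS = 0 rule

Parity must change: odd → even — passes.
ΔS = 0: S: 0 → 1 — fails.
ΔL = 0, ±1 (not L=0↔0): L: 3 → 3, ΔL = +0 — passes.
ΔJ = 0, ±1 (not J=0↔0): J: 3 → 2, ΔJ = -1 — passes.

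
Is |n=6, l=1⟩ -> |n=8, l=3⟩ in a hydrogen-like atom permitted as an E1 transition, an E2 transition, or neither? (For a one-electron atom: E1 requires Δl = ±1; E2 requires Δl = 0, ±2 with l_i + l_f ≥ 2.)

E2

Δl = 3 − 1 = +2; l_i + l_f = 4.
E1 (Δl = ±1): not satisfied.
E2 (Δl = 0,±2, l_i+l_f ≥ 2): satisfied.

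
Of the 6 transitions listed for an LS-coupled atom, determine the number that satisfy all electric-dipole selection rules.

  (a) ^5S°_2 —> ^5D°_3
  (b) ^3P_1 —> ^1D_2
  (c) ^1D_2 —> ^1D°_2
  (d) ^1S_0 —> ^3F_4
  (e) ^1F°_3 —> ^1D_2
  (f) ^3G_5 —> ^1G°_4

(a) forbidden (parity, ΔL fail)
(b) forbidden (parity, ΔS fail)
(c) allowed
(d) forbidden (parity, ΔS, ΔL, ΔJ fail)
(e) allowed
(f) forbidden (ΔS fails)
Total allowed: 2 of 6.

2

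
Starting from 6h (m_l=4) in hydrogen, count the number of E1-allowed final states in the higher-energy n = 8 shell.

5

E1 requires Δl = ±1, so l_f ∈ {4, 6}; with 0 ≤ l_f ≤ n_f−1 = 7, the allowed l_f values are {4, 6}.
For l_f = 4: m_f ∈ {m_i−1, m_i, m_i+1} ∩ [−4, 4] = {3, 4} → 2 states.
For l_f = 6: m_f ∈ {m_i−1, m_i, m_i+1} ∩ [−6, 6] = {3, 4, 5} → 3 states.
Total: 5.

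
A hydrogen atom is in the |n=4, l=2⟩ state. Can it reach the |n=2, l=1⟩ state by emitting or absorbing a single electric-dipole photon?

allowed

Initial l = 2, final l = 1, so Δl = -1. E1 requires Δl = ±1: ok.
All E1 selection rules are satisfied.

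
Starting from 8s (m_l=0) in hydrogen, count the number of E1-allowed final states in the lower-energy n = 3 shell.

3

E1 requires Δl = ±1, so l_f ∈ {-1, 1}; with 0 ≤ l_f ≤ n_f−1 = 2, the allowed l_f values are {1}.
For l_f = 1: m_f ∈ {m_i−1, m_i, m_i+1} ∩ [−1, 1] = {-1, 0, 1} → 3 states.
Total: 3.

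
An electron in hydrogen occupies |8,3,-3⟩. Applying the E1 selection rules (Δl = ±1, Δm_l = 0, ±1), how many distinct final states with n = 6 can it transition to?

E1 requires Δl = ±1, so l_f ∈ {2, 4}; with 0 ≤ l_f ≤ n_f−1 = 5, the allowed l_f values are {2, 4}.
For l_f = 2: m_f ∈ {m_i−1, m_i, m_i+1} ∩ [−2, 2] = {-2} → 1 state.
For l_f = 4: m_f ∈ {m_i−1, m_i, m_i+1} ∩ [−4, 4] = {-4, -3, -2} → 3 states.
Total: 4.

4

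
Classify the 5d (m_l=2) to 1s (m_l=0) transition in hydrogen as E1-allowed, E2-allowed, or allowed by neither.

E2

Δl = 0 − 2 = -2; l_i + l_f = 2.
Δm_l = -2.
E1 (Δl = ±1, |Δm_l| ≤ 1): not satisfied.
E2 (Δl = 0,±2, l_i+l_f ≥ 2, |Δm_l| ≤ 2): satisfied.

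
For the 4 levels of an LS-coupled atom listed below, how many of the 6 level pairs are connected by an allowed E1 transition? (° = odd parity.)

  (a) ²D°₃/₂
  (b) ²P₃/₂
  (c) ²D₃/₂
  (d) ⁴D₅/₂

2

(a)–(b): allowed.
(a)–(c): allowed.
(a)–(d): forbidden (ΔS).
(b)–(c): forbidden (parity).
(b)–(d): forbidden (parity, ΔS).
(c)–(d): forbidden (parity, ΔS).
Allowed pairs: 2 of 6.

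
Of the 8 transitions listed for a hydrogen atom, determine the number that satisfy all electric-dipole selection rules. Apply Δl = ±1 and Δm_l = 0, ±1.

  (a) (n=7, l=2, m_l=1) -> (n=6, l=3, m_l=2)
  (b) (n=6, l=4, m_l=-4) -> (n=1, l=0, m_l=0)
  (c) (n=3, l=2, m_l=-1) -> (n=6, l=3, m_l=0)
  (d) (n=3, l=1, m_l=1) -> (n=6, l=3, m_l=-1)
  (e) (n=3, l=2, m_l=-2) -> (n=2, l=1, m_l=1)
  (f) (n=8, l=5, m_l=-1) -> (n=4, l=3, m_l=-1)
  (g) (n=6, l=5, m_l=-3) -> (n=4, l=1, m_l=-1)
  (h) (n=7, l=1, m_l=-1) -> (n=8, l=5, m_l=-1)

2

(a) allowed
(b) forbidden — Δl = -4 (E1 requires Δl = ±1); Δm_l = +4 (E1 requires Δm_l = 0, ±1)
(c) allowed
(d) forbidden — Δl = +2 (E1 requires Δl = ±1); Δm_l = -2 (E1 requires Δm_l = 0, ±1)
(e) forbidden — Δm_l = +3 (E1 requires Δm_l = 0, ±1)
(f) forbidden — Δl = -2 (E1 requires Δl = ±1)
(g) forbidden — Δl = -4 (E1 requires Δl = ±1); Δm_l = +2 (E1 requires Δm_l = 0, ±1)
(h) forbidden — Δl = +4 (E1 requires Δl = ±1)
Total allowed: 2 of 8.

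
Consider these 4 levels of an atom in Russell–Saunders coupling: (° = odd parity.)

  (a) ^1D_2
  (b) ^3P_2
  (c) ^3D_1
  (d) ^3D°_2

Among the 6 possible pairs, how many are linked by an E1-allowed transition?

(a)–(b): forbidden (parity, ΔS).
(a)–(c): forbidden (parity, ΔS).
(a)–(d): forbidden (ΔS).
(b)–(c): forbidden (parity).
(b)–(d): allowed.
(c)–(d): allowed.
Allowed pairs: 2 of 6.

2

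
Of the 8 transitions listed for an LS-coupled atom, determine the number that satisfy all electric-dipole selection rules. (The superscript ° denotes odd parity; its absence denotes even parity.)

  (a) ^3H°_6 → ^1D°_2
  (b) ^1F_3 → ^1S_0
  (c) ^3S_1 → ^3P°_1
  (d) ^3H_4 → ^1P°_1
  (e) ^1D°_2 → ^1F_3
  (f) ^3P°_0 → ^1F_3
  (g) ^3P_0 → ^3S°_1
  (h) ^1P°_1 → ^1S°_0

(a) forbidden (parity, ΔS, ΔL, ΔJ fail)
(b) forbidden (parity, ΔL, ΔJ fail)
(c) allowed
(d) forbidden (ΔS, ΔL, ΔJ fail)
(e) allowed
(f) forbidden (ΔS, ΔL, ΔJ fail)
(g) allowed
(h) forbidden (parity fails)
Total allowed: 3 of 8.

3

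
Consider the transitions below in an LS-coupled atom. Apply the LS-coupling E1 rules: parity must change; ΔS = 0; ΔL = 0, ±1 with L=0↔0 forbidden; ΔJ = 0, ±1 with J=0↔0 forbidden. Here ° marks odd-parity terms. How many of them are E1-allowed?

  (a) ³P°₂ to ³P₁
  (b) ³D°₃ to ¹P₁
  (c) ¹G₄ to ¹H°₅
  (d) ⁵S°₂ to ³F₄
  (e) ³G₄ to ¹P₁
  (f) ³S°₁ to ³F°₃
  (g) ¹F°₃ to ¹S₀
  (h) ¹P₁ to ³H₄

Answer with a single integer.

2

(a) allowed
(b) forbidden (ΔS, ΔJ fail)
(c) allowed
(d) forbidden (ΔS, ΔL, ΔJ fail)
(e) forbidden (parity, ΔS, ΔL, ΔJ fail)
(f) forbidden (parity, ΔL, ΔJ fail)
(g) forbidden (ΔL, ΔJ fail)
(h) forbidden (parity, ΔS, ΔL, ΔJ fail)
Total allowed: 2 of 8.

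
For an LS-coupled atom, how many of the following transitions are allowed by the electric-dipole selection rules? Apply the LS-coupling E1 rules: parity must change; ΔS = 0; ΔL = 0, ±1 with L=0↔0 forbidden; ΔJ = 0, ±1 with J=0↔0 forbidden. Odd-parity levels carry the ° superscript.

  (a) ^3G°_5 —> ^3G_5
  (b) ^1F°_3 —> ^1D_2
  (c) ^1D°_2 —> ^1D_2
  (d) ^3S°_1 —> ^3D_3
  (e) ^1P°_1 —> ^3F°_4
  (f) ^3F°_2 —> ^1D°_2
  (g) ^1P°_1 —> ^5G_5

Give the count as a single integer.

(a) allowed
(b) allowed
(c) allowed
(d) forbidden (ΔL, ΔJ fail)
(e) forbidden (parity, ΔS, ΔL, ΔJ fail)
(f) forbidden (parity, ΔS fail)
(g) forbidden (ΔS, ΔL, ΔJ fail)
Total allowed: 3 of 7.

3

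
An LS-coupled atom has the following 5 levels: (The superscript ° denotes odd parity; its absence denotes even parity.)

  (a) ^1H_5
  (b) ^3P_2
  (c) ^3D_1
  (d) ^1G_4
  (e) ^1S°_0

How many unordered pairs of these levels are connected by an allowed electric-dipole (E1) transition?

0

(a)–(b): forbidden (parity, ΔS, ΔL, ΔJ).
(a)–(c): forbidden (parity, ΔS, ΔL, ΔJ).
(a)–(d): forbidden (parity).
(a)–(e): forbidden (ΔL, ΔJ).
(b)–(c): forbidden (parity).
(b)–(d): forbidden (parity, ΔS, ΔL, ΔJ).
(b)–(e): forbidden (ΔS, ΔJ).
(c)–(d): forbidden (parity, ΔS, ΔL, ΔJ).
(c)–(e): forbidden (ΔS, ΔL).
(d)–(e): forbidden (ΔL, ΔJ).
Allowed pairs: 0 of 10.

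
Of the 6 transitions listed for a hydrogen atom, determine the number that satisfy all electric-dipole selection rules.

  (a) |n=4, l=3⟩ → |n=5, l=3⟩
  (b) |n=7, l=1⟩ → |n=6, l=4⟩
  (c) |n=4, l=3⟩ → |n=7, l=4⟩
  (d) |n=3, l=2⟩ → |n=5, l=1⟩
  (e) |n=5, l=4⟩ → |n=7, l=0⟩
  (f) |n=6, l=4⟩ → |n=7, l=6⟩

2

(a) forbidden — Δl = +0 (E1 requires Δl = ±1)
(b) forbidden — Δl = +3 (E1 requires Δl = ±1)
(c) allowed
(d) allowed
(e) forbidden — Δl = -4 (E1 requires Δl = ±1)
(f) forbidden — Δl = +2 (E1 requires Δl = ±1)
Total allowed: 2 of 6.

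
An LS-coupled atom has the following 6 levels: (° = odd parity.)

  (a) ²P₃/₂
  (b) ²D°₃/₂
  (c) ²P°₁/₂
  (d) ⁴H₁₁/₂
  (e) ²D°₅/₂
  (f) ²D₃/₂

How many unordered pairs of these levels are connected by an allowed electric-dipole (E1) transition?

(a)–(b): allowed.
(a)–(c): allowed.
(a)–(d): forbidden (parity, ΔS, ΔL, ΔJ).
(a)–(e): allowed.
(a)–(f): forbidden (parity).
(b)–(c): forbidden (parity).
(b)–(d): forbidden (ΔS, ΔL, ΔJ).
(b)–(e): forbidden (parity).
(b)–(f): allowed.
(c)–(d): forbidden (ΔS, ΔL, ΔJ).
(c)–(e): forbidden (parity, ΔJ).
(c)–(f): allowed.
(d)–(e): forbidden (ΔS, ΔL, ΔJ).
(d)–(f): forbidden (parity, ΔS, ΔL, ΔJ).
(e)–(f): allowed.
Allowed pairs: 6 of 15.

6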